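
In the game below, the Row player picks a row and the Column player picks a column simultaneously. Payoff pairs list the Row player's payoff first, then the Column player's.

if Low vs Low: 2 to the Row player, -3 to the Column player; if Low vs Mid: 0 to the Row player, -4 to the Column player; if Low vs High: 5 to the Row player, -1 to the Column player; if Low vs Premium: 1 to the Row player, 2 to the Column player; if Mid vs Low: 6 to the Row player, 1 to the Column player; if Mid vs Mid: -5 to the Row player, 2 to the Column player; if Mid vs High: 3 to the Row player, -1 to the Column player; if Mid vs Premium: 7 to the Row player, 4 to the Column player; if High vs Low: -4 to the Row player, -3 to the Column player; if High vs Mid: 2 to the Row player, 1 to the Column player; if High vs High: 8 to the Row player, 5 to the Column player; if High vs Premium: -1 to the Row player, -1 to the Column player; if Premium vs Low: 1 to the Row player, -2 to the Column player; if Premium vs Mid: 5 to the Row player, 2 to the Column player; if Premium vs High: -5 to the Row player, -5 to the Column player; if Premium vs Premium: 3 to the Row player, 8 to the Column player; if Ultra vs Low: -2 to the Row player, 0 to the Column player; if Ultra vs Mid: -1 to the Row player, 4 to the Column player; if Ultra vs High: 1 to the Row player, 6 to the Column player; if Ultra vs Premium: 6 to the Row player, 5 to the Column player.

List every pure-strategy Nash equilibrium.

Check mutual best responses: a cell is a NE iff neither player can gain by unilaterally deviating.
The Row player's best responses — vs Low: Mid (payoff 6); vs Mid: Premium (payoff 5); vs High: High (payoff 8); vs Premium: Mid (payoff 7).
The Column player's best responses — vs Low: Premium (payoff 2); vs Mid: Premium (payoff 4); vs High: High (payoff 5); vs Premium: Premium (payoff 8); vs Ultra: High (payoff 6).
Mutual best responses occur at (Mid, Premium) and (High, High); at each, neither player gains by switching.

(Mid, Premium) and (High, High)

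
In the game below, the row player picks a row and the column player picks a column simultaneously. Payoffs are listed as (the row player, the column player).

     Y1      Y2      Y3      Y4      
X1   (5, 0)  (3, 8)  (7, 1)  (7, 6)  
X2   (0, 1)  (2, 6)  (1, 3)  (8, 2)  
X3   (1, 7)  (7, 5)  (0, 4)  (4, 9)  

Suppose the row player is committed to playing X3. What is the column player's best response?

Y4

With the row player fixed at X3, the column player's payoffs are: Y1 → 7, Y2 → 5, Y3 → 4, Y4 → 9.
The maximum is 9, achieved by Y4.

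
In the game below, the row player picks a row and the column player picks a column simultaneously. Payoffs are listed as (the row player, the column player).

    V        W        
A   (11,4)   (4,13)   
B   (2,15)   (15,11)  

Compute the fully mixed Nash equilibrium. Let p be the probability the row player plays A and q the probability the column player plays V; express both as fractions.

In a mixed NE each player is indifferent between their pure strategies, so the opponent's mix sets the indifference.
The column player indifferent between V and W: p·4 + (1−p)·15 = p·13 + (1−p)·11 ⟹ 15 + (-11)p = 11 + 2p ⟹ p = 4/13.
The row player indifferent between A and B: q·11 + (1−q)·4 = q·2 + (1−q)·15 ⟹ 4 + 7q = 15 + (-13)q ⟹ q = 11/20.

p = 4/13, q = 11/20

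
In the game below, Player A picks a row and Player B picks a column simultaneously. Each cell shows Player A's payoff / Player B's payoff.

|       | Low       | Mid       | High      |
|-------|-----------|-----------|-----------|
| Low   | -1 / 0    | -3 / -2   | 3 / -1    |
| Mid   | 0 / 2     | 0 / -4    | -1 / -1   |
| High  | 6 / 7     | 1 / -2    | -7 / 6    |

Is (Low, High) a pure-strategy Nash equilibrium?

No

Holding Player B at High: Player A gets 3 from Low, versus -1 from Mid, -7 from High. No profitable deviation for Player A.
Holding Player A at Low: Player B gets -1 from High but could get 0 by switching to Low. Player B has a profitable deviation.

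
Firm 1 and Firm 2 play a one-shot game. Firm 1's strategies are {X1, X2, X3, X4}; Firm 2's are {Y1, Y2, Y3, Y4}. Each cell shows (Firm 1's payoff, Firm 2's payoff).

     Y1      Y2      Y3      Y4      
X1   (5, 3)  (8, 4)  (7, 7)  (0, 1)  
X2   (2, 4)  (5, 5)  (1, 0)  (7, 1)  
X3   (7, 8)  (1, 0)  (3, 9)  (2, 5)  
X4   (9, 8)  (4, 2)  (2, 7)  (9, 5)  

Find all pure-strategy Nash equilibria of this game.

A profile is a Nash equilibrium when each player is best-responding to the other.
Firm 1's best responses — vs Y1: X4 (payoff 9); vs Y2: X1 (payoff 8); vs Y3: X1 (payoff 7); vs Y4: X4 (payoff 9).
Firm 2's best responses — vs X1: Y3 (payoff 7); vs X2: Y2 (payoff 5); vs X3: Y3 (payoff 9); vs X4: Y1 (payoff 8).
Mutual best responses occur at (X1, Y3) and (X4, Y1); at each, neither player gains by switching.

(X1, Y3) and (X4, Y1)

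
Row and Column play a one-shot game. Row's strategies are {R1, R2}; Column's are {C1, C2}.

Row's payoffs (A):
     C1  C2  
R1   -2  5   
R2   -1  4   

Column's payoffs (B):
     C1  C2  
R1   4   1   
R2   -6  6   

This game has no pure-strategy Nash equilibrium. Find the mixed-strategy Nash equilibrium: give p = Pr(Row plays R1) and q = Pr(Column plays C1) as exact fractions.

In a mixed NE each player is indifferent between their pure strategies, so the opponent's mix sets the indifference.
Column indifferent between C1 and C2: p·4 + (1−p)·(-6) = p·1 + (1−p)·6 ⟹ (-6) + 10p = 6 + (-5)p ⟹ p = 4/5.
Row indifferent between R1 and R2: q·(-2) + (1−q)·5 = q·(-1) + (1−q)·4 ⟹ 5 + (-7)q = 4 + (-5)q ⟹ q = 1/2.

p = 4/5, q = 1/2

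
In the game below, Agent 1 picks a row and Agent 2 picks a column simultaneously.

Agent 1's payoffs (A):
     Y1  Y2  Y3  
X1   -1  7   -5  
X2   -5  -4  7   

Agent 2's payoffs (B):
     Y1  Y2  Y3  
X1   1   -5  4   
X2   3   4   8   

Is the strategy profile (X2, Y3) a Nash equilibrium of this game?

Yes

Holding Agent 2 at Y3: Agent 1 gets 7 from X2, versus -5 from X1. No profitable deviation for Agent 1.
Holding Agent 1 at X2: Agent 2 gets 8 from Y3, versus 3 from Y1, 4 from Y2. No profitable deviation for Agent 2 either.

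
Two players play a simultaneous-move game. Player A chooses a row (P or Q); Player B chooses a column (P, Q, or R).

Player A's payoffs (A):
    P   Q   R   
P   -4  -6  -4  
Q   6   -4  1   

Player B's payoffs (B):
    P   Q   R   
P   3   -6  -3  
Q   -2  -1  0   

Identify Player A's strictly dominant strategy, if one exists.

A strategy is strictly dominant if it gives Player A a strictly higher payoff than every other strategy, against every choice by the opponent.
Q strictly dominates: vs P: 6 > -4; vs Q: -4 > -6; vs R: 1 > -4.

Q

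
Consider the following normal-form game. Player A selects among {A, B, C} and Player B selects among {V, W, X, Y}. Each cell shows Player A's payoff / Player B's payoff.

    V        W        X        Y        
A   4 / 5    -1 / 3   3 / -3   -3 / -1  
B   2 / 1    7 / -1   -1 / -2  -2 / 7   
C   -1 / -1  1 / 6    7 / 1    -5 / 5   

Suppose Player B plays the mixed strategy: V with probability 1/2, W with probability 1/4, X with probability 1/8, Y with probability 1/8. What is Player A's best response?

Compute Player A's expected payoff from each pure strategy against the given mix.
A: (1/2)·4 + (1/4)·(-1) + (1/8)·3 + (1/8)·(-3) = 7/4
B: (1/2)·2 + (1/4)·7 + (1/8)·(-1) + (1/8)·(-2) = 19/8
C: (1/2)·(-1) + (1/4)·1 + (1/8)·7 + (1/8)·(-5) = 0
Highest expected payoff is 19/8, from B.

B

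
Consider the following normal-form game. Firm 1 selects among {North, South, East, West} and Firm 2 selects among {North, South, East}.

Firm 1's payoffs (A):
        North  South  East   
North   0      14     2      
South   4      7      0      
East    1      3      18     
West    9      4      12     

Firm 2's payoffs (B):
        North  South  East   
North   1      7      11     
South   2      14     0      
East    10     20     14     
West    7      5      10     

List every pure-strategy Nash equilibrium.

None

Find each player's best response to every opponent strategy; NE are the intersections.
Firm 1's best responses — vs North: West (payoff 9); vs South: North (payoff 14); vs East: East (payoff 18).
Firm 2's best responses — vs North: East (payoff 11); vs South: South (payoff 14); vs East: South (payoff 20); vs West: East (payoff 10).
No cell has both players best-responding. For instance, Firm 1's best reply to South is North, but against North Firm 2 prefers East over South.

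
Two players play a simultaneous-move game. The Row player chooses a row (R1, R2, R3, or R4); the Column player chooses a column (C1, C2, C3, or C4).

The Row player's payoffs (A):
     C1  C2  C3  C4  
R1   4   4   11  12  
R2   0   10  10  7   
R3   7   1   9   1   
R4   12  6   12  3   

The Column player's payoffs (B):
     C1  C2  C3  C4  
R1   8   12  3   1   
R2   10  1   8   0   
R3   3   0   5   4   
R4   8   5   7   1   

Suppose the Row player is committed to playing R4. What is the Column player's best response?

With the Row player fixed at R4, the Column player's payoffs are: C1 → 8, C2 → 5, C3 → 7, C4 → 1.
The maximum is 8, achieved by C1.

C1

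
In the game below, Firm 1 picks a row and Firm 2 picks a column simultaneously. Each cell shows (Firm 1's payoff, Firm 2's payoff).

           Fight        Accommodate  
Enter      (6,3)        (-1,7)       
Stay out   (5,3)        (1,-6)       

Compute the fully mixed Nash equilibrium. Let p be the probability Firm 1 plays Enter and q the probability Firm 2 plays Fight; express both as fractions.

Each player's mixing probability is pinned down by making the *other* player indifferent.
Firm 2 indifferent between Fight and Accommodate: p·3 + (1−p)·3 = p·7 + (1−p)·(-6) ⟹ 3 + 0p = (-6) + 13p ⟹ p = 9/13.
Firm 1 indifferent between Enter and Stay out: q·6 + (1−q)·(-1) = q·5 + (1−q)·1 ⟹ (-1) + 7q = 1 + 4q ⟹ q = 2/3.

p = 9/13, q = 2/3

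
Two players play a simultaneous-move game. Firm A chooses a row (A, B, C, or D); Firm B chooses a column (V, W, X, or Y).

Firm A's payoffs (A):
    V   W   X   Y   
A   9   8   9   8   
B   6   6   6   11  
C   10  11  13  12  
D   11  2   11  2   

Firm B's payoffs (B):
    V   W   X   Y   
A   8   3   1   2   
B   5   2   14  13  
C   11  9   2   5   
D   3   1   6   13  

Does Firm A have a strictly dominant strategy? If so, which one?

None

A strategy is strictly dominant if it gives Firm A a strictly higher payoff than every other strategy, against every choice by the opponent.
A is not dominant: against V, C gives 10 > 9.
B is not dominant: against V, A gives 9 > 6.
C is not dominant: against V, D gives 11 > 10.
D is not dominant: against W, A gives 8 > 2.
No single strategy is best against every opponent action.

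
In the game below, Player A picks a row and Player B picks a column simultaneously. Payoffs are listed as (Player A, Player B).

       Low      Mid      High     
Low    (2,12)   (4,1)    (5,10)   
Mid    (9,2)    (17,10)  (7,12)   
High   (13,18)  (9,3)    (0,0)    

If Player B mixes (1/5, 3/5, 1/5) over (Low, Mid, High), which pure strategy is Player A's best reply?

Mid

Compute Player A's expected payoff from each pure strategy against the given mix.
Low: (1/5)·2 + (3/5)·4 + (1/5)·5 = 19/5
Mid: (1/5)·9 + (3/5)·17 + (1/5)·7 = 67/5
High: (1/5)·13 + (3/5)·9 + (1/5)·0 = 8
Highest expected payoff is 67/5, from Mid.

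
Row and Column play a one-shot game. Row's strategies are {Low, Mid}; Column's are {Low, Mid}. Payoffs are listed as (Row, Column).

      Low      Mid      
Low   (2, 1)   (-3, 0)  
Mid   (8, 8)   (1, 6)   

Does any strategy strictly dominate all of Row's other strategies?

Check whether one of Row's strategies beats all alternatives regardless of what the opponent does.
Mid strictly dominates: vs Low: 8 > 2; vs Mid: 1 > -3.

Mid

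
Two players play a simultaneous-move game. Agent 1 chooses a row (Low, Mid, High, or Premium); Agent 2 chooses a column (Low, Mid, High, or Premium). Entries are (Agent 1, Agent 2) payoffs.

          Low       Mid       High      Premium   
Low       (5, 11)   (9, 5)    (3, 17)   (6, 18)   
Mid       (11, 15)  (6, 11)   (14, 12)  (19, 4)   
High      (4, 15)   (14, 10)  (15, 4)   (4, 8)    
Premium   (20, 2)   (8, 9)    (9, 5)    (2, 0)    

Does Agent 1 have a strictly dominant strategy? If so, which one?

Check whether one of Agent 1's strategies beats all alternatives regardless of what the opponent does.
Low is not dominant: against Low, Mid gives 11 > 5.
Mid is not dominant: against Low, Premium gives 20 > 11.
High is not dominant: against Low, Low gives 5 > 4.
Premium is not dominant: against Mid, Low gives 9 > 8.
No single strategy is best against every opponent action.

No strictly dominant strategy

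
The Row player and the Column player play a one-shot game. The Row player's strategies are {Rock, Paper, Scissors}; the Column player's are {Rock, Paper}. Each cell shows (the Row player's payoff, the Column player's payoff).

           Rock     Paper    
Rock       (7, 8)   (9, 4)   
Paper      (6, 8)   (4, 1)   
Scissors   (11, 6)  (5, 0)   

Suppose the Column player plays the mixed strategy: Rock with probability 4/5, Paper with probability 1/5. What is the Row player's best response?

The Row player's best reply maximizes expected payoff against the mix.
Rock: (4/5)·7 + (1/5)·9 = 37/5
Paper: (4/5)·6 + (1/5)·4 = 28/5
Scissors: (4/5)·11 + (1/5)·5 = 49/5
Highest expected payoff is 49/5, from Scissors.

Scissors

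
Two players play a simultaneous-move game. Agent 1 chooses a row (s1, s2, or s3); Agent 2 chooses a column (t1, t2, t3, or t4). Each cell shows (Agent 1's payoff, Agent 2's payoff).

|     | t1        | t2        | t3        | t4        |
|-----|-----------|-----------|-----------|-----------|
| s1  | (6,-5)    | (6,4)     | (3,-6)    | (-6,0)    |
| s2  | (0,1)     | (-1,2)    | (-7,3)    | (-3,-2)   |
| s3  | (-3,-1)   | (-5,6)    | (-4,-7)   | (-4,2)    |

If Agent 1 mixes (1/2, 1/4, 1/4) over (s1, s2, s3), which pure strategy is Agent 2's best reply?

Compute Agent 2's expected payoff from each pure strategy against the given mix.
t1: (1/2)·(-5) + (1/4)·1 + (1/4)·(-1) = -5/2
t2: (1/2)·4 + (1/4)·2 + (1/4)·6 = 4
t3: (1/2)·(-6) + (1/4)·3 + (1/4)·(-7) = -4
t4: (1/2)·0 + (1/4)·(-2) + (1/4)·2 = 0
Highest expected payoff is 4, from t2.

t2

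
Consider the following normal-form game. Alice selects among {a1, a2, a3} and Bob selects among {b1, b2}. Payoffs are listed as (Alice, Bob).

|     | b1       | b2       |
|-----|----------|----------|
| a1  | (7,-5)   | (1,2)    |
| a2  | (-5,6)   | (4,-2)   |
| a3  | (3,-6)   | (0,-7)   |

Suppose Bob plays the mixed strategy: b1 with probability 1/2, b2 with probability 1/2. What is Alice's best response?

Alice's best reply maximizes expected payoff against the mix.
a1: (1/2)·7 + (1/2)·1 = 4
a2: (1/2)·(-5) + (1/2)·4 = -1/2
a3: (1/2)·3 + (1/2)·0 = 3/2
Highest expected payoff is 4, from a1.

a1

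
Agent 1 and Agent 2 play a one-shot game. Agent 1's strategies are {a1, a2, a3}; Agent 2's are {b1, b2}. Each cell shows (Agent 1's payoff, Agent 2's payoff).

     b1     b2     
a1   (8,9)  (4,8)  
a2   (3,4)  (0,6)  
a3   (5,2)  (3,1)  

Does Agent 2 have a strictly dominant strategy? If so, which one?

Check whether one of Agent 2's strategies beats all alternatives regardless of what the opponent does.
b1 is not dominant: against a2, b2 gives 6 > 4.
b2 is not dominant: against a1, b1 gives 9 > 8.
No single strategy is best against every opponent action.

No strictly dominant strategy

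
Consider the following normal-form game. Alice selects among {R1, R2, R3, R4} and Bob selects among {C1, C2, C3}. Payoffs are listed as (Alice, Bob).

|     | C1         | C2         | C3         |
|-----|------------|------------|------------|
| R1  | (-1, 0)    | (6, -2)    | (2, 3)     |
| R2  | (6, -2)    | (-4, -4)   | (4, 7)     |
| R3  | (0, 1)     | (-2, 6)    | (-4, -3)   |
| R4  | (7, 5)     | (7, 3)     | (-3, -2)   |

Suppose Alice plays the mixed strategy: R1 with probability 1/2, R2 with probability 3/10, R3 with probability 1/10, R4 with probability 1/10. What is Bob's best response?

C3

Bob's best reply maximizes expected payoff against the mix.
C1: (1/2)·0 + (3/10)·(-2) + (1/10)·1 + (1/10)·5 = 0
C2: (1/2)·(-2) + (3/10)·(-4) + (1/10)·6 + (1/10)·3 = -13/10
C3: (1/2)·3 + (3/10)·7 + (1/10)·(-3) + (1/10)·(-2) = 31/10
Highest expected payoff is 31/10, from C3.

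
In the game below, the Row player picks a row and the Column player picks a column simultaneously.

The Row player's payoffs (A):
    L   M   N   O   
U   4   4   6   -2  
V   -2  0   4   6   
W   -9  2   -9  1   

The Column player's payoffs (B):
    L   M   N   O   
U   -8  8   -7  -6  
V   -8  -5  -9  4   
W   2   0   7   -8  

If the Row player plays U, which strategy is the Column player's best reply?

M

With the Row player fixed at U, the Column player's payoffs are: L → -8, M → 8, N → -7, O → -6.
The maximum is 8, achieved by M.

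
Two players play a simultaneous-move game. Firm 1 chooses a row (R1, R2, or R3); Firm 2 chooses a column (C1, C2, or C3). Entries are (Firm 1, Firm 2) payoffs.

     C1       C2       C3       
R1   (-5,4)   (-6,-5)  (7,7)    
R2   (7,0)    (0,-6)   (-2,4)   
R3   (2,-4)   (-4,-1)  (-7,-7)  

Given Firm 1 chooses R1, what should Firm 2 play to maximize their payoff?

C3

With Firm 1 fixed at R1, Firm 2's payoffs are: C1 → 4, C2 → -5, C3 → 7.
The maximum is 7, achieved by C3.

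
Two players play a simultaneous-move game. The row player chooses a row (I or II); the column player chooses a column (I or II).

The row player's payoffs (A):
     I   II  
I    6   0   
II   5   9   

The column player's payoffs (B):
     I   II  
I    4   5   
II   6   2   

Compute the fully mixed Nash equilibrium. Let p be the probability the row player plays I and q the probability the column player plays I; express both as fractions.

Each player's mixing probability is pinned down by making the *other* player indifferent.
The column player indifferent between I and II: p·4 + (1−p)·6 = p·5 + (1−p)·2 ⟹ 6 + (-2)p = 2 + 3p ⟹ p = 4/5.
The row player indifferent between I and II: q·6 + (1−q)·0 = q·5 + (1−q)·9 ⟹ 0 + 6q = 9 + (-4)q ⟹ q = 9/10.

p = 4/5, q = 9/10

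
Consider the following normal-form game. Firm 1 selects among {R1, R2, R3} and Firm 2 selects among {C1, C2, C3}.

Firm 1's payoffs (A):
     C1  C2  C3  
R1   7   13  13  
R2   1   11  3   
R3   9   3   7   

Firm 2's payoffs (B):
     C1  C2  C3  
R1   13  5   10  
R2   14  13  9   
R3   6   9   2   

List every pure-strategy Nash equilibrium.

None

Find each player's best response to every opponent strategy; NE are the intersections.
Firm 1's best responses — vs C1: R3 (payoff 9); vs C2: R1 (payoff 13); vs C3: R1 (payoff 13).
Firm 2's best responses — vs R1: C1 (payoff 13); vs R2: C1 (payoff 14); vs R3: C2 (payoff 9).
No cell has both players best-responding. For instance, Firm 1's best reply to C2 is R1, but against R1 Firm 2 prefers C1 over C2.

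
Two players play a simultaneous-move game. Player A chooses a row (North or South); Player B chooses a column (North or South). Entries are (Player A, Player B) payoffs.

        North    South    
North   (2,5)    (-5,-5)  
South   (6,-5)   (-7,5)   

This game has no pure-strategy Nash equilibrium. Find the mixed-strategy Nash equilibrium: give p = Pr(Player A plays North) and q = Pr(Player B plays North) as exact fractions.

p = 1/2, q = 1/3

Each player's mixing probability is pinned down by making the *other* player indifferent.
Player B indifferent between North and South: p·5 + (1−p)·(-5) = p·(-5) + (1−p)·5 ⟹ (-5) + 10p = 5 + (-10)p ⟹ p = 1/2.
Player A indifferent between North and South: q·2 + (1−q)·(-5) = q·6 + (1−q)·(-7) ⟹ (-5) + 7q = (-7) + 13q ⟹ q = 1/3.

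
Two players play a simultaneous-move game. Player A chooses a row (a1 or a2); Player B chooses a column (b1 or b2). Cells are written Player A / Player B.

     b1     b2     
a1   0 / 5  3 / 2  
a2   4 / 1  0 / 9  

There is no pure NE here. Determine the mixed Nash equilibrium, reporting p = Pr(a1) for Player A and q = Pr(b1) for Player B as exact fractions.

In a mixed NE each player is indifferent between their pure strategies, so the opponent's mix sets the indifference.
Player B indifferent between b1 and b2: p·5 + (1−p)·1 = p·2 + (1−p)·9 ⟹ 1 + 4p = 9 + (-7)p ⟹ p = 8/11.
Player A indifferent between a1 and a2: q·0 + (1−q)·3 = q·4 + (1−q)·0 ⟹ 3 + (-3)q = 0 + 4q ⟹ q = 3/7.

p = 8/11, q = 3/7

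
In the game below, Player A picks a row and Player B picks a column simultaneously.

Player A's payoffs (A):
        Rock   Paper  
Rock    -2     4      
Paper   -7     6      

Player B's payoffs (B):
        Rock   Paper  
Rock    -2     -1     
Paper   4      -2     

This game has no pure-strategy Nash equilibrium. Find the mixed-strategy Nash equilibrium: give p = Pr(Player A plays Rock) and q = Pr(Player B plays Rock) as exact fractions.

p = 6/7, q = 2/7

In a mixed NE each player is indifferent between their pure strategies, so the opponent's mix sets the indifference.
Player B indifferent between Rock and Paper: p·(-2) + (1−p)·4 = p·(-1) + (1−p)·(-2) ⟹ 4 + (-6)p = (-2) + 1p ⟹ p = 6/7.
Player A indifferent between Rock and Paper: q·(-2) + (1−q)·4 = q·(-7) + (1−q)·6 ⟹ 4 + (-6)q = 6 + (-13)q ⟹ q = 2/7.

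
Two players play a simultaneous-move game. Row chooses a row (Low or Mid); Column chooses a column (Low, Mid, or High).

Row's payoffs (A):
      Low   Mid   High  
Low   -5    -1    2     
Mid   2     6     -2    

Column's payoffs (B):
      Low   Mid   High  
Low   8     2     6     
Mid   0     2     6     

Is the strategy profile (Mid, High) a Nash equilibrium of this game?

No

Holding Column at High: Row gets -2 from Mid but could get 2 by switching to Low. Row has a profitable deviation.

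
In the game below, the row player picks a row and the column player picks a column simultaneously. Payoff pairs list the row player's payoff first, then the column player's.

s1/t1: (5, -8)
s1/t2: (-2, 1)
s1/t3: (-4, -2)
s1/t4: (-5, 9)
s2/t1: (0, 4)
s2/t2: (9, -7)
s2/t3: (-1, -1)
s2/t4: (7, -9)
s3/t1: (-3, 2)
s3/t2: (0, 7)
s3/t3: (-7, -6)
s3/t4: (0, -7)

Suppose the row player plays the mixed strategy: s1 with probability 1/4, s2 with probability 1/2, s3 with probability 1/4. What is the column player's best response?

The column player's best reply maximizes expected payoff against the mix.
t1: (1/4)·(-8) + (1/2)·4 + (1/4)·2 = 1/2
t2: (1/4)·1 + (1/2)·(-7) + (1/4)·7 = -3/2
t3: (1/4)·(-2) + (1/2)·(-1) + (1/4)·(-6) = -5/2
t4: (1/4)·9 + (1/2)·(-9) + (1/4)·(-7) = -4
Highest expected payoff is 1/2, from t1.

t1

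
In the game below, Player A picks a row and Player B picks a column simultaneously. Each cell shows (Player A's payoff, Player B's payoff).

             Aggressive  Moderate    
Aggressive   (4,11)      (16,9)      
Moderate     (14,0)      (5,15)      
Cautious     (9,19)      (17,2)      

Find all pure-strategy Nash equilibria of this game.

No pure-strategy Nash equilibrium

A profile is a Nash equilibrium when each player is best-responding to the other.
Player A's best responses — vs Aggressive: Moderate (payoff 14); vs Moderate: Cautious (payoff 17).
Player B's best responses — vs Aggressive: Aggressive (payoff 11); vs Moderate: Moderate (payoff 15); vs Cautious: Aggressive (payoff 19).
No cell has both players best-responding. For instance, Player A's best reply to Aggressive is Moderate, but against Moderate Player B prefers Moderate over Aggressive.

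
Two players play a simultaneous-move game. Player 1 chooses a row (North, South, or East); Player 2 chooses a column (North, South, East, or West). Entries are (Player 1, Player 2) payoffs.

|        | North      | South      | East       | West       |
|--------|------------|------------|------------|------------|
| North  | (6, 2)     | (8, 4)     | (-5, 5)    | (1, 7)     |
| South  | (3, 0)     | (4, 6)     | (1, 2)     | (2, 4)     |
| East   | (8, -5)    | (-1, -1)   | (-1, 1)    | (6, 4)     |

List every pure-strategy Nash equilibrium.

A profile is a Nash equilibrium when each player is best-responding to the other.
Player 1's best responses — vs North: East (payoff 8); vs South: North (payoff 8); vs East: South (payoff 1); vs West: East (payoff 6).
Player 2's best responses — vs North: West (payoff 7); vs South: South (payoff 6); vs East: West (payoff 4).
The only mutual best response is (East, West); neither player gains by switching there.

(East, West)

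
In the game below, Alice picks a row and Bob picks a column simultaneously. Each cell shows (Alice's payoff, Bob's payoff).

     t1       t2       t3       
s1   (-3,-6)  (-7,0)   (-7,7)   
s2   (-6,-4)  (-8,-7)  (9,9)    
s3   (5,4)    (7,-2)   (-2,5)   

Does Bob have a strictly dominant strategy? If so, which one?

Check whether one of Bob's strategies beats all alternatives regardless of what the opponent does.
t3 strictly dominates: vs s1: 7 > each of {-6, 0}; vs s2: 9 > each of {-4, -7}; vs s3: 5 > each of {4, -2}.

t3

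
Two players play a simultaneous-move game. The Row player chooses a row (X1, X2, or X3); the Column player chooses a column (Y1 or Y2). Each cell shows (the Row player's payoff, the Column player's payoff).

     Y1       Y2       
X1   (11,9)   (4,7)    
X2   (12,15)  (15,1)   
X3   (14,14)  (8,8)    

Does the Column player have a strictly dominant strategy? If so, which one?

Y1

A strategy is strictly dominant if it gives the Column player a strictly higher payoff than every other strategy, against every choice by the opponent.
Y1 strictly dominates: vs X1: 9 > 7; vs X2: 15 > 1; vs X3: 14 > 8.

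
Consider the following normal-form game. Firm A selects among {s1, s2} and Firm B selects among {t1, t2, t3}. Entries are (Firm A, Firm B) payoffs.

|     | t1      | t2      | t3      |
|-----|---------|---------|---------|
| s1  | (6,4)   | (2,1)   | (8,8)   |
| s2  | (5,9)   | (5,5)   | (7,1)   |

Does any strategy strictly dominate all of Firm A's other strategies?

None

A strategy is strictly dominant if it gives Firm A a strictly higher payoff than every other strategy, against every choice by the opponent.
s1 is not dominant: against t2, s2 gives 5 > 2.
s2 is not dominant: against t1, s1 gives 6 > 5.
No single strategy is best against every opponent action.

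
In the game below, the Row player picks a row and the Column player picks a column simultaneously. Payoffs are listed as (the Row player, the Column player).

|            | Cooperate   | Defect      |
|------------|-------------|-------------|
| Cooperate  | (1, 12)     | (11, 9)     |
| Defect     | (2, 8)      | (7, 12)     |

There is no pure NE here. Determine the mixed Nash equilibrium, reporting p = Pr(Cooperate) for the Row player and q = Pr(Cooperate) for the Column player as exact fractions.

p = 4/7, q = 4/5

In a mixed NE each player is indifferent between their pure strategies, so the opponent's mix sets the indifference.
The Column player indifferent between Cooperate and Defect: p·12 + (1−p)·8 = p·9 + (1−p)·12 ⟹ 8 + 4p = 12 + (-3)p ⟹ p = 4/7.
The Row player indifferent between Cooperate and Defect: q·1 + (1−q)·11 = q·2 + (1−q)·7 ⟹ 11 + (-10)q = 7 + (-5)q ⟹ q = 4/5.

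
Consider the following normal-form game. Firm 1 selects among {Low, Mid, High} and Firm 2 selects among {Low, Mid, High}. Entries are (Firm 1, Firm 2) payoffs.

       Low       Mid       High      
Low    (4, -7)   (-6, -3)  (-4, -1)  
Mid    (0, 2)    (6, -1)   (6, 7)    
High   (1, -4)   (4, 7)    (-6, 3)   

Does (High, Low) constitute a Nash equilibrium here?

No

Holding Firm 2 at Low: Firm 1 gets 1 from High but could get 4 by switching to Low. Firm 1 has a profitable deviation.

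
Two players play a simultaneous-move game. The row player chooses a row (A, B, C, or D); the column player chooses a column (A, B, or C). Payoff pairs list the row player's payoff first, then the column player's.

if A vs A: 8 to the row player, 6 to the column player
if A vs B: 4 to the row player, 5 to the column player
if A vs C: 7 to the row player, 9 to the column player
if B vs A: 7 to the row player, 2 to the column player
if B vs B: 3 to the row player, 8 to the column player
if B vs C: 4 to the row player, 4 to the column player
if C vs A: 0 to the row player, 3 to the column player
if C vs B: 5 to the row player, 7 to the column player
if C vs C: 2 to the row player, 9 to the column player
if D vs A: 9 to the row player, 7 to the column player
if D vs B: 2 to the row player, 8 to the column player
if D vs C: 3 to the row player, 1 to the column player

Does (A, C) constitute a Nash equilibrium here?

Holding the column player at C: the row player gets 7 from A, versus 4 from B, 2 from C, 3 from D. No profitable deviation for the row player.
Holding the row player at A: the column player gets 9 from C, versus 6 from A, 5 from B. No profitable deviation for the column player either.

Yes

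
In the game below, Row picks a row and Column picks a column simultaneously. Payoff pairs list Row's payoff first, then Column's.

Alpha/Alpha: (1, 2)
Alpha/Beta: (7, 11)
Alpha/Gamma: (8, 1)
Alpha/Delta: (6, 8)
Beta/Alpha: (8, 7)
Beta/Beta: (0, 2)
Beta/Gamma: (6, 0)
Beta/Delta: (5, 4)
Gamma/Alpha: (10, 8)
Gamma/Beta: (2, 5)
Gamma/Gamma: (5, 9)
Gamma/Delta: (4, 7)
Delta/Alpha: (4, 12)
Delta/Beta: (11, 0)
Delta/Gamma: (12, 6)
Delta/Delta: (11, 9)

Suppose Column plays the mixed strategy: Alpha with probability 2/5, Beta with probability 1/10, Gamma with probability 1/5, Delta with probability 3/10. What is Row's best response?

Delta

Row's best reply maximizes expected payoff against the mix.
Alpha: (2/5)·1 + (1/10)·7 + (1/5)·8 + (3/10)·6 = 9/2
Beta: (2/5)·8 + (1/10)·0 + (1/5)·6 + (3/10)·5 = 59/10
Gamma: (2/5)·10 + (1/10)·2 + (1/5)·5 + (3/10)·4 = 32/5
Delta: (2/5)·4 + (1/10)·11 + (1/5)·12 + (3/10)·11 = 42/5
Highest expected payoff is 42/5, from Delta.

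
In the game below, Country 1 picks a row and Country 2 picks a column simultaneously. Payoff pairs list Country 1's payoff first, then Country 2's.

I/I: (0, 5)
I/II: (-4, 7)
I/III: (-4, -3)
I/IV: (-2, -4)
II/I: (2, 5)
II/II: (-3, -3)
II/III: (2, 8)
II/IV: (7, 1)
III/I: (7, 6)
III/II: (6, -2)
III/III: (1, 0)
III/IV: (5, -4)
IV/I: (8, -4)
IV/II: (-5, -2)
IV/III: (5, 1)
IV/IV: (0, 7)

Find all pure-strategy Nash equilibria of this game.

Check mutual best responses: a cell is a NE iff neither player can gain by unilaterally deviating.
Country 1's best responses — vs I: IV (payoff 8); vs II: III (payoff 6); vs III: IV (payoff 5); vs IV: II (payoff 7).
Country 2's best responses — vs I: II (payoff 7); vs II: III (payoff 8); vs III: I (payoff 6); vs IV: IV (payoff 7).
No cell has both players best-responding. For instance, Country 1's best reply to I is IV, but against IV Country 2 prefers IV over I.

There is no pure-strategy Nash equilibrium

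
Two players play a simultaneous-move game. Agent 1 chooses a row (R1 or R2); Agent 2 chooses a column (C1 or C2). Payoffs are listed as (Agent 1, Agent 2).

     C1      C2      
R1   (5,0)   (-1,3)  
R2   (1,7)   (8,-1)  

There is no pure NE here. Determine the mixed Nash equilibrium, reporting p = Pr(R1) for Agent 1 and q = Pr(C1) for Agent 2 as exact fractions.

Each player's mixing probability is pinned down by making the *other* player indifferent.
Agent 2 indifferent between C1 and C2: p·0 + (1−p)·7 = p·3 + (1−p)·(-1) ⟹ 7 + (-7)p = (-1) + 4p ⟹ p = 8/11.
Agent 1 indifferent between R1 and R2: q·5 + (1−q)·(-1) = q·1 + (1−q)·8 ⟹ (-1) + 6q = 8 + (-7)q ⟹ q = 9/13.

p = 8/11, q = 9/13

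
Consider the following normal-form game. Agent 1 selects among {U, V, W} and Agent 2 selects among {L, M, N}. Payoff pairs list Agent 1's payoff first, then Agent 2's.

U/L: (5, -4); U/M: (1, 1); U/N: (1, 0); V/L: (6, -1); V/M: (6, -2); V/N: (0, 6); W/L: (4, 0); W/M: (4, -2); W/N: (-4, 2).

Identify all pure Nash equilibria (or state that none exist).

Check mutual best responses: a cell is a NE iff neither player can gain by unilaterally deviating.
Agent 1's best responses — vs L: V (payoff 6); vs M: V (payoff 6); vs N: U (payoff 1).
Agent 2's best responses — vs U: M (payoff 1); vs V: N (payoff 6); vs W: N (payoff 2).
No cell has both players best-responding. For instance, Agent 1's best reply to L is V, but against V Agent 2 prefers N over L.

No pure-strategy Nash equilibrium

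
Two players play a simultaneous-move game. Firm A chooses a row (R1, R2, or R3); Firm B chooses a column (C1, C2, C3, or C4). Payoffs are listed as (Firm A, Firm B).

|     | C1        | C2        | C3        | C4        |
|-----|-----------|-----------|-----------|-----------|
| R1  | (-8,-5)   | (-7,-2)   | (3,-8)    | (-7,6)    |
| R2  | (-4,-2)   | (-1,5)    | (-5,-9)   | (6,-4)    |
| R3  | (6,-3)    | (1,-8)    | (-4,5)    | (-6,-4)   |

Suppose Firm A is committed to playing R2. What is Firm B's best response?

With Firm A fixed at R2, Firm B's payoffs are: C1 → -2, C2 → 5, C3 → -9, C4 → -4.
The maximum is 5, achieved by C2.

C2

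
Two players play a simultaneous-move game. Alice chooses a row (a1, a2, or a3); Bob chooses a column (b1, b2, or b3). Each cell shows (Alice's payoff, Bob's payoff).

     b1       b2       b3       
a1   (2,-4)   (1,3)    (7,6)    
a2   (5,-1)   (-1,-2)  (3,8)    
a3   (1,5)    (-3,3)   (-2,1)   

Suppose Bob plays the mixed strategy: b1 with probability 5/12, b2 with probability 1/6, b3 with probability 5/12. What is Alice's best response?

a1

Alice's best reply maximizes expected payoff against the mix.
a1: (5/12)·2 + (1/6)·1 + (5/12)·7 = 47/12
a2: (5/12)·5 + (1/6)·(-1) + (5/12)·3 = 19/6
a3: (5/12)·1 + (1/6)·(-3) + (5/12)·(-2) = -11/12
Highest expected payoff is 47/12, from a1.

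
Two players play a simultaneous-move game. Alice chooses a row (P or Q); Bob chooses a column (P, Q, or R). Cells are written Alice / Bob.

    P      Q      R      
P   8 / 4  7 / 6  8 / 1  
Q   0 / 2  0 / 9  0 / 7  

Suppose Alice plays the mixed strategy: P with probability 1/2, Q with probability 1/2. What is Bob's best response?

Q

Compute Bob's expected payoff from each pure strategy against the given mix.
P: (1/2)·4 + (1/2)·2 = 3
Q: (1/2)·6 + (1/2)·9 = 15/2
R: (1/2)·1 + (1/2)·7 = 4
Highest expected payoff is 15/2, from Q.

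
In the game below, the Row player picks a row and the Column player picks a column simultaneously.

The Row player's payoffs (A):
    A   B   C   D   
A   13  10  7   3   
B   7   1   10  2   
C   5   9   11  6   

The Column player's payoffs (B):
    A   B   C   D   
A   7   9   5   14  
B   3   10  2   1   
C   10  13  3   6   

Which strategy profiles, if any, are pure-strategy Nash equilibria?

There is no pure-strategy Nash equilibrium

Find each player's best response to every opponent strategy; NE are the intersections.
The Row player's best responses — vs A: A (payoff 13); vs B: A (payoff 10); vs C: C (payoff 11); vs D: C (payoff 6).
The Column player's best responses — vs A: D (payoff 14); vs B: B (payoff 10); vs C: B (payoff 13).
No cell has both players best-responding. For instance, the Row player's best reply to D is C, but against C the Column player prefers B over D.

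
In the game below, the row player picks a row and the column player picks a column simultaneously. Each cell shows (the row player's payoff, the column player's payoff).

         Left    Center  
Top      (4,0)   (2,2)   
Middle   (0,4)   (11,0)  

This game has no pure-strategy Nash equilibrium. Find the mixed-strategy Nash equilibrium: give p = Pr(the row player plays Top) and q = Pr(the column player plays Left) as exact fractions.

p = 2/3, q = 9/13

Each player's mixing probability is pinned down by making the *other* player indifferent.
The column player indifferent between Left and Center: p·0 + (1−p)·4 = p·2 + (1−p)·0 ⟹ 4 + (-4)p = 0 + 2p ⟹ p = 2/3.
The row player indifferent between Top and Middle: q·4 + (1−q)·2 = q·0 + (1−q)·11 ⟹ 2 + 2q = 11 + (-11)q ⟹ q = 9/13.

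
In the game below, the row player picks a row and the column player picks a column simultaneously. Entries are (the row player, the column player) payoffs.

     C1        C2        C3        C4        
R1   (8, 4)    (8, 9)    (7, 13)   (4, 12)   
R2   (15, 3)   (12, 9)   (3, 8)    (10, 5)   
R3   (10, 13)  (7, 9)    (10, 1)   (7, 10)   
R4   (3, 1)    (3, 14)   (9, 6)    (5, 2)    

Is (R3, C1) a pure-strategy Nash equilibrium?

No

Holding the column player at C1: the row player gets 10 from R3 but could get 15 by switching to R2. The row player has a profitable deviation.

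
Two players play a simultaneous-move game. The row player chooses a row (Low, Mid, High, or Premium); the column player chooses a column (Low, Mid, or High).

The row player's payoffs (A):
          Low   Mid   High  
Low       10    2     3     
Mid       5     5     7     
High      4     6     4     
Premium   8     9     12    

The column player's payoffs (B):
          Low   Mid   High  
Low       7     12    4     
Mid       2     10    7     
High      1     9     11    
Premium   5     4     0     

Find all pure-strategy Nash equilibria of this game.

There is no pure-strategy Nash equilibrium

Check mutual best responses: a cell is a NE iff neither player can gain by unilaterally deviating.
The row player's best responses — vs Low: Low (payoff 10); vs Mid: Premium (payoff 9); vs High: Premium (payoff 12).
The column player's best responses — vs Low: Mid (payoff 12); vs Mid: Mid (payoff 10); vs High: High (payoff 11); vs Premium: Low (payoff 5).
No cell has both players best-responding. For instance, the row player's best reply to Mid is Premium, but against Premium the column player prefers Low over Mid.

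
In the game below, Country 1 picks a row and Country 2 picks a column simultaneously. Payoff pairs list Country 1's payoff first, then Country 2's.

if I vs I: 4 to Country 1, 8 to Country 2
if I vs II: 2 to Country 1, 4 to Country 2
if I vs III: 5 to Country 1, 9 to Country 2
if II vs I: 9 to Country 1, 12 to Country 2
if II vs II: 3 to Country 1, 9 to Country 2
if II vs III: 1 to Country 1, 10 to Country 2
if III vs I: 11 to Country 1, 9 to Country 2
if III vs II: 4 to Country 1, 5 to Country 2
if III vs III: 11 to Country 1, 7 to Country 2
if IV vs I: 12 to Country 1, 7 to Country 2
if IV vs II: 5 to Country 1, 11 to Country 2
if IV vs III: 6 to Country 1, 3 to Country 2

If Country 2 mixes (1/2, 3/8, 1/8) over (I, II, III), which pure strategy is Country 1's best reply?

Country 1's best reply maximizes expected payoff against the mix.
I: (1/2)·4 + (3/8)·2 + (1/8)·5 = 27/8
II: (1/2)·9 + (3/8)·3 + (1/8)·1 = 23/4
III: (1/2)·11 + (3/8)·4 + (1/8)·11 = 67/8
IV: (1/2)·12 + (3/8)·5 + (1/8)·6 = 69/8
Highest expected payoff is 69/8, from IV.

IV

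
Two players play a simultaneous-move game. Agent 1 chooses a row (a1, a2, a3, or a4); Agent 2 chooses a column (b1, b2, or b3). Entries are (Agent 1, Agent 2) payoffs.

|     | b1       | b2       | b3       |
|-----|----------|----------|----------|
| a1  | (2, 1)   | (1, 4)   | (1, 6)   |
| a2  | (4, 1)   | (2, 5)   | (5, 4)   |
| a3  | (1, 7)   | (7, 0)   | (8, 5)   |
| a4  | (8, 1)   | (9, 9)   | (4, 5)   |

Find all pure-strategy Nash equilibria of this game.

(a4, b2)

A profile is a Nash equilibrium when each player is best-responding to the other.
Agent 1's best responses — vs b1: a4 (payoff 8); vs b2: a4 (payoff 9); vs b3: a3 (payoff 8).
Agent 2's best responses — vs a1: b3 (payoff 6); vs a2: b2 (payoff 5); vs a3: b1 (payoff 7); vs a4: b2 (payoff 9).
The only mutual best response is (a4, b2); neither player gains by switching there.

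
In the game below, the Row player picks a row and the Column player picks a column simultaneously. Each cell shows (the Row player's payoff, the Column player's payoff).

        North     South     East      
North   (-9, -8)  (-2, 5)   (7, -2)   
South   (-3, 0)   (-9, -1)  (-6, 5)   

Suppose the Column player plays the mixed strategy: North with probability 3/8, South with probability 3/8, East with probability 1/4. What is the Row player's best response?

North

Compute the Row player's expected payoff from each pure strategy against the given mix.
North: (3/8)·(-9) + (3/8)·(-2) + (1/4)·7 = -19/8
South: (3/8)·(-3) + (3/8)·(-9) + (1/4)·(-6) = -6
Highest expected payoff is -19/8, from North.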